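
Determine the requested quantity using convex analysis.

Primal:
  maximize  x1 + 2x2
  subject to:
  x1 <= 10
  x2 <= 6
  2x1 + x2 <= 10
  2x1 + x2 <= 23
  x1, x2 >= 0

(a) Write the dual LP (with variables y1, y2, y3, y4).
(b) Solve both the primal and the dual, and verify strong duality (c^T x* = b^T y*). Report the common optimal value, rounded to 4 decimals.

The standard primal-dual pair for 'max c^T x s.t. A x <= b, x >= 0' is:
  Dual:  min b^T y  s.t.  A^T y >= c,  y >= 0.

So the dual LP is:
  minimize  10y1 + 6y2 + 10y3 + 23y4
  subject to:
    y1 + 2y3 + 2y4 >= 1
    y2 + y3 + y4 >= 2
    y1, y2, y3, y4 >= 0

Solving the primal: x* = (2, 6).
  primal value c^T x* = 14.
Solving the dual: y* = (0, 1.5, 0.5, 0).
  dual value b^T y* = 14.
Strong duality: c^T x* = b^T y*. Confirmed.

14


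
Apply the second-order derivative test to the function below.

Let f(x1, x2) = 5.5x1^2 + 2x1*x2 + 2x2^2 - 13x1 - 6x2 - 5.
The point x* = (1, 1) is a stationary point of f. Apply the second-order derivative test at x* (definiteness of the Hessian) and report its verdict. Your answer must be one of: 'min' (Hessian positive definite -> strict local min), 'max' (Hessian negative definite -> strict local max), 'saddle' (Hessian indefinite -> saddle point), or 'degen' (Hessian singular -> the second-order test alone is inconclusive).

Compute the Hessian H = grad^2 f:
  H = [[11, 2], [2, 4]]
Verify stationarity: grad f(x*) = H x* + g = (0, 0).
Eigenvalues of H: 3.4689, 11.5311.
Both eigenvalues > 0, so H is positive definite -> x* is a strict local min.

min


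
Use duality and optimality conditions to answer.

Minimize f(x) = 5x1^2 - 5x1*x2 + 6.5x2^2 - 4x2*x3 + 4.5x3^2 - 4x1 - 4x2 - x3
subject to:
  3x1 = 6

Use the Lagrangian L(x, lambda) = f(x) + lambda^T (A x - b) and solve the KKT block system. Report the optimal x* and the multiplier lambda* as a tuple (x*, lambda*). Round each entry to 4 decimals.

Form the Lagrangian:
  L(x, lambda) = (1/2) x^T Q x + c^T x + lambda^T (A x - b)
Stationarity (grad_x L = 0): Q x + c + A^T lambda = 0.
Primal feasibility: A x = b.

This gives the KKT block system:
  [ Q   A^T ] [ x     ]   [-c ]
  [ A    0  ] [ lambda ] = [ b ]

Solving the linear system:
  x*      = (2, 1.2871, 0.6832)
  lambda* = (-3.1881)
  f(x*)   = 2.6485

x* = (2, 1.2871, 0.6832), lambda* = (-3.1881)


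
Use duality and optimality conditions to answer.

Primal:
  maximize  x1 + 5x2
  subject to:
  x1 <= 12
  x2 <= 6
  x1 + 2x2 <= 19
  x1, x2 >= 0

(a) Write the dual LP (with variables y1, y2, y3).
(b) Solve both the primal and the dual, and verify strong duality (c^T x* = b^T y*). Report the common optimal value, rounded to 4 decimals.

The standard primal-dual pair for 'max c^T x s.t. A x <= b, x >= 0' is:
  Dual:  min b^T y  s.t.  A^T y >= c,  y >= 0.

So the dual LP is:
  minimize  12y1 + 6y2 + 19y3
  subject to:
    y1 + y3 >= 1
    y2 + 2y3 >= 5
    y1, y2, y3 >= 0

Solving the primal: x* = (7, 6).
  primal value c^T x* = 37.
Solving the dual: y* = (0, 3, 1).
  dual value b^T y* = 37.
Strong duality: c^T x* = b^T y*. Confirmed.

37


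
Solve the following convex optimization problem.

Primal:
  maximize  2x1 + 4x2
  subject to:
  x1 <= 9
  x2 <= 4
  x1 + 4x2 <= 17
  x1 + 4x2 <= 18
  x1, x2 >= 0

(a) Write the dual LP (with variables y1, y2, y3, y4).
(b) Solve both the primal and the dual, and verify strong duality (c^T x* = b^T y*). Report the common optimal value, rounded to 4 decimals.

The standard primal-dual pair for 'max c^T x s.t. A x <= b, x >= 0' is:
  Dual:  min b^T y  s.t.  A^T y >= c,  y >= 0.

So the dual LP is:
  minimize  9y1 + 4y2 + 17y3 + 18y4
  subject to:
    y1 + y3 + y4 >= 2
    y2 + 4y3 + 4y4 >= 4
    y1, y2, y3, y4 >= 0

Solving the primal: x* = (9, 2).
  primal value c^T x* = 26.
Solving the dual: y* = (1, 0, 1, 0).
  dual value b^T y* = 26.
Strong duality: c^T x* = b^T y*. Confirmed.

26


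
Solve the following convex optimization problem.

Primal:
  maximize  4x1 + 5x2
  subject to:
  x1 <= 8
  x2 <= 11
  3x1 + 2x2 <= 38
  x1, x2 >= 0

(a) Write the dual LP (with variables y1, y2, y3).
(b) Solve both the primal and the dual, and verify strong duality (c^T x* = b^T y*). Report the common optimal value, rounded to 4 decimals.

The standard primal-dual pair for 'max c^T x s.t. A x <= b, x >= 0' is:
  Dual:  min b^T y  s.t.  A^T y >= c,  y >= 0.

So the dual LP is:
  minimize  8y1 + 11y2 + 38y3
  subject to:
    y1 + 3y3 >= 4
    y2 + 2y3 >= 5
    y1, y2, y3 >= 0

Solving the primal: x* = (5.3333, 11).
  primal value c^T x* = 76.3333.
Solving the dual: y* = (0, 2.3333, 1.3333).
  dual value b^T y* = 76.3333.
Strong duality: c^T x* = b^T y*. Confirmed.

76.3333


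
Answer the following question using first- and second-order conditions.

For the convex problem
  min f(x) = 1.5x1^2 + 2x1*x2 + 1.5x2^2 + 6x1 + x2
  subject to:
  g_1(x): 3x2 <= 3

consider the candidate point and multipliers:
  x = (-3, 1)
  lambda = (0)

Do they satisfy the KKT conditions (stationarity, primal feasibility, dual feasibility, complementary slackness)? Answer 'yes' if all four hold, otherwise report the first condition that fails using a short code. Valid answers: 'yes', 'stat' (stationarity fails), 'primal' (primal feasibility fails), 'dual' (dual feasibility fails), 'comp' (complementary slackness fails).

Gradient of f: grad f(x) = Q x + c = (-1, -2)
Constraint values g_i(x) = a_i^T x - b_i:
  g_1((-3, 1)) = 0
Stationarity residual: grad f(x) + sum_i lambda_i a_i = (-1, -2)
  -> stationarity FAILS
Primal feasibility (all g_i <= 0): OK
Dual feasibility (all lambda_i >= 0): OK
Complementary slackness (lambda_i * g_i(x) = 0 for all i): OK

Verdict: the first failing condition is stationarity -> stat.

stat


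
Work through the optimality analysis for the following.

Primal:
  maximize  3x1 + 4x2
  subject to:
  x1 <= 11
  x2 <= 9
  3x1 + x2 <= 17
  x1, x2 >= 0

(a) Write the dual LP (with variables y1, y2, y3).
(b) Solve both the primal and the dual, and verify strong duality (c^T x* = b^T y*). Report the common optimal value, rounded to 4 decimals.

The standard primal-dual pair for 'max c^T x s.t. A x <= b, x >= 0' is:
  Dual:  min b^T y  s.t.  A^T y >= c,  y >= 0.

So the dual LP is:
  minimize  11y1 + 9y2 + 17y3
  subject to:
    y1 + 3y3 >= 3
    y2 + y3 >= 4
    y1, y2, y3 >= 0

Solving the primal: x* = (2.6667, 9).
  primal value c^T x* = 44.
Solving the dual: y* = (0, 3, 1).
  dual value b^T y* = 44.
Strong duality: c^T x* = b^T y*. Confirmed.

44


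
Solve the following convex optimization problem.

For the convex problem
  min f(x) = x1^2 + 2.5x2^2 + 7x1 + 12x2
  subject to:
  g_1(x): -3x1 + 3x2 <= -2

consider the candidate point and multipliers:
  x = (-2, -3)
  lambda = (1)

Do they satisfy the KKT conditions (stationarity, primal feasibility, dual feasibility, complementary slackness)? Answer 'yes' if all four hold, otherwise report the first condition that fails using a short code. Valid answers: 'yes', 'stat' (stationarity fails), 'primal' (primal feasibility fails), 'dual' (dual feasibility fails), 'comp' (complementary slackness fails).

Gradient of f: grad f(x) = Q x + c = (3, -3)
Constraint values g_i(x) = a_i^T x - b_i:
  g_1((-2, -3)) = -1
Stationarity residual: grad f(x) + sum_i lambda_i a_i = (0, 0)
  -> stationarity OK
Primal feasibility (all g_i <= 0): OK
Dual feasibility (all lambda_i >= 0): OK
Complementary slackness (lambda_i * g_i(x) = 0 for all i): FAILS

Verdict: the first failing condition is complementary_slackness -> comp.

comp


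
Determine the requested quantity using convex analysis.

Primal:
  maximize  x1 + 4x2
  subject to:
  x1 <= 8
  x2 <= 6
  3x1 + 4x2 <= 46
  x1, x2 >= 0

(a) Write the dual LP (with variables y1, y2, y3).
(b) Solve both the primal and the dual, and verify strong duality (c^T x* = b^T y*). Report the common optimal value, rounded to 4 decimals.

The standard primal-dual pair for 'max c^T x s.t. A x <= b, x >= 0' is:
  Dual:  min b^T y  s.t.  A^T y >= c,  y >= 0.

So the dual LP is:
  minimize  8y1 + 6y2 + 46y3
  subject to:
    y1 + 3y3 >= 1
    y2 + 4y3 >= 4
    y1, y2, y3 >= 0

Solving the primal: x* = (7.3333, 6).
  primal value c^T x* = 31.3333.
Solving the dual: y* = (0, 2.6667, 0.3333).
  dual value b^T y* = 31.3333.
Strong duality: c^T x* = b^T y*. Confirmed.

31.3333


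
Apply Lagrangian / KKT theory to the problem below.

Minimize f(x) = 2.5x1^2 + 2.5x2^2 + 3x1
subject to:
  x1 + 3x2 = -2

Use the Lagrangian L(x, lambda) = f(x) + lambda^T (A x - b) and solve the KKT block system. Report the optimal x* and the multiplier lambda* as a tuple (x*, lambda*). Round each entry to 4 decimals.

Form the Lagrangian:
  L(x, lambda) = (1/2) x^T Q x + c^T x + lambda^T (A x - b)
Stationarity (grad_x L = 0): Q x + c + A^T lambda = 0.
Primal feasibility: A x = b.

This gives the KKT block system:
  [ Q   A^T ] [ x     ]   [-c ]
  [ A    0  ] [ lambda ] = [ b ]

Solving the linear system:
  x*      = (-0.74, -0.42)
  lambda* = (0.7)
  f(x*)   = -0.41

x* = (-0.74, -0.42), lambda* = (0.7)


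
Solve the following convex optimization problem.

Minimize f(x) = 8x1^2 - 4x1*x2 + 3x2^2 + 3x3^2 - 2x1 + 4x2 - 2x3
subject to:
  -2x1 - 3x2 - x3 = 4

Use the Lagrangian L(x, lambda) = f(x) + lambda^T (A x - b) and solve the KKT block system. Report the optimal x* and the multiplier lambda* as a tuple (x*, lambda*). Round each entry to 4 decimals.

Form the Lagrangian:
  L(x, lambda) = (1/2) x^T Q x + c^T x + lambda^T (A x - b)
Stationarity (grad_x L = 0): Q x + c + A^T lambda = 0.
Primal feasibility: A x = b.

This gives the KKT block system:
  [ Q   A^T ] [ x     ]   [-c ]
  [ A    0  ] [ lambda ] = [ b ]

Solving the linear system:
  x*      = (-0.2733, -1.2209, 0.2093)
  lambda* = (-0.7442)
  f(x*)   = -0.8895

x* = (-0.2733, -1.2209, 0.2093), lambda* = (-0.7442)


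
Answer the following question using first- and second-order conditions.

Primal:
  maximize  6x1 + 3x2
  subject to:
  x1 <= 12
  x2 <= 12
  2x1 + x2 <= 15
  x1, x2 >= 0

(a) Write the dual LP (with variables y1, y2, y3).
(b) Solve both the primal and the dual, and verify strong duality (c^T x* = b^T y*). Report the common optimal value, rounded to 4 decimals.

The standard primal-dual pair for 'max c^T x s.t. A x <= b, x >= 0' is:
  Dual:  min b^T y  s.t.  A^T y >= c,  y >= 0.

So the dual LP is:
  minimize  12y1 + 12y2 + 15y3
  subject to:
    y1 + 2y3 >= 6
    y2 + y3 >= 3
    y1, y2, y3 >= 0

Solving the primal: x* = (7.5, 0).
  primal value c^T x* = 45.
Solving the dual: y* = (0, 0, 3).
  dual value b^T y* = 45.
Strong duality: c^T x* = b^T y*. Confirmed.

45


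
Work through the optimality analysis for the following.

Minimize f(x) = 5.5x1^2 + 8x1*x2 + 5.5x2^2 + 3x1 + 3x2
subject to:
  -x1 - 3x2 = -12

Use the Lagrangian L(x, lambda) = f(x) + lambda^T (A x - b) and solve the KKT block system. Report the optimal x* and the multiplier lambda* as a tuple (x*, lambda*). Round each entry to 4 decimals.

Form the Lagrangian:
  L(x, lambda) = (1/2) x^T Q x + c^T x + lambda^T (A x - b)
Stationarity (grad_x L = 0): Q x + c + A^T lambda = 0.
Primal feasibility: A x = b.

This gives the KKT block system:
  [ Q   A^T ] [ x     ]   [-c ]
  [ A    0  ] [ lambda ] = [ b ]

Solving the linear system:
  x*      = (-2.8065, 4.9355)
  lambda* = (11.6129)
  f(x*)   = 72.871

x* = (-2.8065, 4.9355), lambda* = (11.6129)


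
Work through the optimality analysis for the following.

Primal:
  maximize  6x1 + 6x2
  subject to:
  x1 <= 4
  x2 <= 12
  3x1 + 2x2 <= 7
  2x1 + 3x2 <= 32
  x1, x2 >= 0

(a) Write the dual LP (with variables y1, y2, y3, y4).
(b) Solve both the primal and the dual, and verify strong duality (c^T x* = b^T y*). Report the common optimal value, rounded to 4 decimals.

The standard primal-dual pair for 'max c^T x s.t. A x <= b, x >= 0' is:
  Dual:  min b^T y  s.t.  A^T y >= c,  y >= 0.

So the dual LP is:
  minimize  4y1 + 12y2 + 7y3 + 32y4
  subject to:
    y1 + 3y3 + 2y4 >= 6
    y2 + 2y3 + 3y4 >= 6
    y1, y2, y3, y4 >= 0

Solving the primal: x* = (0, 3.5).
  primal value c^T x* = 21.
Solving the dual: y* = (0, 0, 3, 0).
  dual value b^T y* = 21.
Strong duality: c^T x* = b^T y*. Confirmed.

21


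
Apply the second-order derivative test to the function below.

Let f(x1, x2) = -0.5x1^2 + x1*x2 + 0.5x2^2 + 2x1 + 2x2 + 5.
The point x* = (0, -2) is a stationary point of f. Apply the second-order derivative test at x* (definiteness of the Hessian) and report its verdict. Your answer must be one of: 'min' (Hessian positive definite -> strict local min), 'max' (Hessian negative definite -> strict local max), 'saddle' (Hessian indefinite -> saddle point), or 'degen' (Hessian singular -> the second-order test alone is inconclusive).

Compute the Hessian H = grad^2 f:
  H = [[-1, 1], [1, 1]]
Verify stationarity: grad f(x*) = H x* + g = (0, 0).
Eigenvalues of H: -1.4142, 1.4142.
Eigenvalues have mixed signs, so H is indefinite -> x* is a saddle point.

saddle


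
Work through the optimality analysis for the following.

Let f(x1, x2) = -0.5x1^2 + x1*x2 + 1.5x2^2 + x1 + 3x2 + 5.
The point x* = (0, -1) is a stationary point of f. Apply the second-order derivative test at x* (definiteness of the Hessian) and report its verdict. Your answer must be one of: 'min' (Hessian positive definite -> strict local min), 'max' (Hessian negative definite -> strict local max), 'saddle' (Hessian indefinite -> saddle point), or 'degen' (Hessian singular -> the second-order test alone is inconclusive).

Compute the Hessian H = grad^2 f:
  H = [[-1, 1], [1, 3]]
Verify stationarity: grad f(x*) = H x* + g = (0, 0).
Eigenvalues of H: -1.2361, 3.2361.
Eigenvalues have mixed signs, so H is indefinite -> x* is a saddle point.

saddle


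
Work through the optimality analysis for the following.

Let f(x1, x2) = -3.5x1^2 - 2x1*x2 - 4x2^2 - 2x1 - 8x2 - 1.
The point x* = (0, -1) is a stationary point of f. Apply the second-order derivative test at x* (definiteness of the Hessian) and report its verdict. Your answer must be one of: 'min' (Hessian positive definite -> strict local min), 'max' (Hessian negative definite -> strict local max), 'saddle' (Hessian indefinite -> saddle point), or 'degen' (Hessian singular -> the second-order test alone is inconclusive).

Compute the Hessian H = grad^2 f:
  H = [[-7, -2], [-2, -8]]
Verify stationarity: grad f(x*) = H x* + g = (0, 0).
Eigenvalues of H: -9.5616, -5.4384.
Both eigenvalues < 0, so H is negative definite -> x* is a strict local max.

max


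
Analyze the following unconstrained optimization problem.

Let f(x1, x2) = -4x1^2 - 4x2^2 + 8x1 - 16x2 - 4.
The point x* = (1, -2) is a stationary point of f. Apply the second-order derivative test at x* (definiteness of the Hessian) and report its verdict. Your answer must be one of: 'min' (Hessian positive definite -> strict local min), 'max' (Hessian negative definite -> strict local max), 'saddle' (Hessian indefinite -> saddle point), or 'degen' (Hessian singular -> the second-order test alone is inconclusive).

Compute the Hessian H = grad^2 f:
  H = [[-8, 0], [0, -8]]
Verify stationarity: grad f(x*) = H x* + g = (0, 0).
Eigenvalues of H: -8, -8.
Both eigenvalues < 0, so H is negative definite -> x* is a strict local max.

max


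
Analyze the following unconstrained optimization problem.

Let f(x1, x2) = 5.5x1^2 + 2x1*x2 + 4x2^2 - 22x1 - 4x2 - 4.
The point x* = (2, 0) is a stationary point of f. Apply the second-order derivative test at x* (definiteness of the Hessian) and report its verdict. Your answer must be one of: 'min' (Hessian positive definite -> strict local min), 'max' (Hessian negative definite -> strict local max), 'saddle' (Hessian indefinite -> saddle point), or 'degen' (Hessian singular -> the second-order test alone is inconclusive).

Compute the Hessian H = grad^2 f:
  H = [[11, 2], [2, 8]]
Verify stationarity: grad f(x*) = H x* + g = (0, 0).
Eigenvalues of H: 7, 12.
Both eigenvalues > 0, so H is positive definite -> x* is a strict local min.

min


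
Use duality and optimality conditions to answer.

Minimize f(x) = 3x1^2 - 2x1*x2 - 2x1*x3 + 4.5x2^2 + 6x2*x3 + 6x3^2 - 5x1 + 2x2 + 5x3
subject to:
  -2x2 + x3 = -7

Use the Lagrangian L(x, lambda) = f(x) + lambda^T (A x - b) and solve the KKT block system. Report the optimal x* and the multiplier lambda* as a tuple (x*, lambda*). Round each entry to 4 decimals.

Form the Lagrangian:
  L(x, lambda) = (1/2) x^T Q x + c^T x + lambda^T (A x - b)
Stationarity (grad_x L = 0): Q x + c + A^T lambda = 0.
Primal feasibility: A x = b.

This gives the KKT block system:
  [ Q   A^T ] [ x     ]   [-c ]
  [ A    0  ] [ lambda ] = [ b ]

Solving the linear system:
  x*      = (1.02, 2.52, -1.96)
  lambda* = (5.44)
  f(x*)   = 14.11

x* = (1.02, 2.52, -1.96), lambda* = (5.44)


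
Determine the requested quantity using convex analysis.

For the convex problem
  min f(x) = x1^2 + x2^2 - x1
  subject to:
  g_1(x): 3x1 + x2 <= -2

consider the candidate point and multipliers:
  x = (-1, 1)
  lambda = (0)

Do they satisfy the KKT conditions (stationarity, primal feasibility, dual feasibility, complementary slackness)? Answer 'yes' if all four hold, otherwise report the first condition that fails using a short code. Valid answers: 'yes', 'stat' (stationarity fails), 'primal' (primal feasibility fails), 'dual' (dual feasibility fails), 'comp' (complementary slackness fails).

Gradient of f: grad f(x) = Q x + c = (-3, 2)
Constraint values g_i(x) = a_i^T x - b_i:
  g_1((-1, 1)) = 0
Stationarity residual: grad f(x) + sum_i lambda_i a_i = (-3, 2)
  -> stationarity FAILS
Primal feasibility (all g_i <= 0): OK
Dual feasibility (all lambda_i >= 0): OK
Complementary slackness (lambda_i * g_i(x) = 0 for all i): OK

Verdict: the first failing condition is stationarity -> stat.

stat


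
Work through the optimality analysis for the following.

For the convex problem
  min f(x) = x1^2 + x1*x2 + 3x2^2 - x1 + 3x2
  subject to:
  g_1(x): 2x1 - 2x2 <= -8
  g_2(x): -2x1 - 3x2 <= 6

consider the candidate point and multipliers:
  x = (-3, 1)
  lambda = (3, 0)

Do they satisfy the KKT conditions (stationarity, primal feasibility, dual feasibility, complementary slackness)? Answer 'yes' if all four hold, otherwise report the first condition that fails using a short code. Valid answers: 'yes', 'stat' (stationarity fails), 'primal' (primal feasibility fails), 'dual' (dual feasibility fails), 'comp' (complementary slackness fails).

Gradient of f: grad f(x) = Q x + c = (-6, 6)
Constraint values g_i(x) = a_i^T x - b_i:
  g_1((-3, 1)) = 0
  g_2((-3, 1)) = -3
Stationarity residual: grad f(x) + sum_i lambda_i a_i = (0, 0)
  -> stationarity OK
Primal feasibility (all g_i <= 0): OK
Dual feasibility (all lambda_i >= 0): OK
Complementary slackness (lambda_i * g_i(x) = 0 for all i): OK

Verdict: yes, KKT holds.

yes


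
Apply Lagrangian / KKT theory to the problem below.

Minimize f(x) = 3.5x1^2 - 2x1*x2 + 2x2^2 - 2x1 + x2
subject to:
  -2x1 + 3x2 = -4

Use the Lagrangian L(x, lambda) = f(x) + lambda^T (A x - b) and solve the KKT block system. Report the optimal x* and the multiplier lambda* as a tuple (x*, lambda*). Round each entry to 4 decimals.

Form the Lagrangian:
  L(x, lambda) = (1/2) x^T Q x + c^T x + lambda^T (A x - b)
Stationarity (grad_x L = 0): Q x + c + A^T lambda = 0.
Primal feasibility: A x = b.

This gives the KKT block system:
  [ Q   A^T ] [ x     ]   [-c ]
  [ A    0  ] [ lambda ] = [ b ]

Solving the linear system:
  x*      = (0.3636, -1.0909)
  lambda* = (1.3636)
  f(x*)   = 1.8182

x* = (0.3636, -1.0909), lambda* = (1.3636)


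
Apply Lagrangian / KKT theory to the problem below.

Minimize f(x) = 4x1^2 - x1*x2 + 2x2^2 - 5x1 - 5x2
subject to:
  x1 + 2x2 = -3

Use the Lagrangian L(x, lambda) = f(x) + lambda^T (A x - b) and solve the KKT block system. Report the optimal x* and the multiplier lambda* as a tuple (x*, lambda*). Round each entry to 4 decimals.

Form the Lagrangian:
  L(x, lambda) = (1/2) x^T Q x + c^T x + lambda^T (A x - b)
Stationarity (grad_x L = 0): Q x + c + A^T lambda = 0.
Primal feasibility: A x = b.

This gives the KKT block system:
  [ Q   A^T ] [ x     ]   [-c ]
  [ A    0  ] [ lambda ] = [ b ]

Solving the linear system:
  x*      = (-0.2, -1.4)
  lambda* = (5.2)
  f(x*)   = 11.8

x* = (-0.2, -1.4), lambda* = (5.2)


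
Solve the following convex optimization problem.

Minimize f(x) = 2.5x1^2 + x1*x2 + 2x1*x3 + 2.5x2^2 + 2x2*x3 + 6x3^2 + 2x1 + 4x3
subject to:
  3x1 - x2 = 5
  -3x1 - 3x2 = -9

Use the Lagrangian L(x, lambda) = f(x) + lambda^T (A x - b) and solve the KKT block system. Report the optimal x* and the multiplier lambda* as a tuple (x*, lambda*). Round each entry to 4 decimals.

Form the Lagrangian:
  L(x, lambda) = (1/2) x^T Q x + c^T x + lambda^T (A x - b)
Stationarity (grad_x L = 0): Q x + c + A^T lambda = 0.
Primal feasibility: A x = b.

This gives the KKT block system:
  [ Q   A^T ] [ x     ]   [-c ]
  [ A    0  ] [ lambda ] = [ b ]

Solving the linear system:
  x*      = (2, 1, -0.8333)
  lambda* = (-1.5, 2.2778)
  f(x*)   = 14.3333

x* = (2, 1, -0.8333), lambda* = (-1.5, 2.2778)


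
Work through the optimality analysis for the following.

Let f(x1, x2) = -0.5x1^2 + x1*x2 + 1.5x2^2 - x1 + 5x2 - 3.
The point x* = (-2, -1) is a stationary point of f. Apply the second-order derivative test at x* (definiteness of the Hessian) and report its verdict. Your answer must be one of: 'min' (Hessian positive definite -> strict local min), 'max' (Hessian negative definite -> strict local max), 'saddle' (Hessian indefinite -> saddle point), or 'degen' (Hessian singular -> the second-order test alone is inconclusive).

Compute the Hessian H = grad^2 f:
  H = [[-1, 1], [1, 3]]
Verify stationarity: grad f(x*) = H x* + g = (0, 0).
Eigenvalues of H: -1.2361, 3.2361.
Eigenvalues have mixed signs, so H is indefinite -> x* is a saddle point.

saddle


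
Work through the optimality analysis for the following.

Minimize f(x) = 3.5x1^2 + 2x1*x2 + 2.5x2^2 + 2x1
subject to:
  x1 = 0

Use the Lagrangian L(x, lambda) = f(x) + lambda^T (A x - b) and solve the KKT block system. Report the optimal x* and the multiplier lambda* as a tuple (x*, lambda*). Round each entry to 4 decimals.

Form the Lagrangian:
  L(x, lambda) = (1/2) x^T Q x + c^T x + lambda^T (A x - b)
Stationarity (grad_x L = 0): Q x + c + A^T lambda = 0.
Primal feasibility: A x = b.

This gives the KKT block system:
  [ Q   A^T ] [ x     ]   [-c ]
  [ A    0  ] [ lambda ] = [ b ]

Solving the linear system:
  x*      = (0, 0)
  lambda* = (-2)
  f(x*)   = 0

x* = (0, 0), lambda* = (-2)


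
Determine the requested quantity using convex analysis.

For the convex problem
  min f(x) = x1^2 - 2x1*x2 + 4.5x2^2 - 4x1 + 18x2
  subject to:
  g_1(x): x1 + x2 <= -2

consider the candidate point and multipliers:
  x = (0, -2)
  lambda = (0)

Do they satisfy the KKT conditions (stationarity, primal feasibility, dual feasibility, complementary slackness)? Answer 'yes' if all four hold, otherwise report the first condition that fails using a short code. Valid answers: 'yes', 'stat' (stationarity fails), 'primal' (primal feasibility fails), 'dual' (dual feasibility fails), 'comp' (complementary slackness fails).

Gradient of f: grad f(x) = Q x + c = (0, 0)
Constraint values g_i(x) = a_i^T x - b_i:
  g_1((0, -2)) = 0
Stationarity residual: grad f(x) + sum_i lambda_i a_i = (0, 0)
  -> stationarity OK
Primal feasibility (all g_i <= 0): OK
Dual feasibility (all lambda_i >= 0): OK
Complementary slackness (lambda_i * g_i(x) = 0 for all i): OK

Verdict: yes, KKT holds.

yes


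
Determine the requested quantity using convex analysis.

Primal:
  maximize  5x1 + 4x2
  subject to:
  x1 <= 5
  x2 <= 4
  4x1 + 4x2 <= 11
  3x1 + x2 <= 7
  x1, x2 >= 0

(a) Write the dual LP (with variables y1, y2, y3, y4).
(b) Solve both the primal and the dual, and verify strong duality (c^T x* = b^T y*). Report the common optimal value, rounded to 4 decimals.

The standard primal-dual pair for 'max c^T x s.t. A x <= b, x >= 0' is:
  Dual:  min b^T y  s.t.  A^T y >= c,  y >= 0.

So the dual LP is:
  minimize  5y1 + 4y2 + 11y3 + 7y4
  subject to:
    y1 + 4y3 + 3y4 >= 5
    y2 + 4y3 + y4 >= 4
    y1, y2, y3, y4 >= 0

Solving the primal: x* = (2.125, 0.625).
  primal value c^T x* = 13.125.
Solving the dual: y* = (0, 0, 0.875, 0.5).
  dual value b^T y* = 13.125.
Strong duality: c^T x* = b^T y*. Confirmed.

13.125


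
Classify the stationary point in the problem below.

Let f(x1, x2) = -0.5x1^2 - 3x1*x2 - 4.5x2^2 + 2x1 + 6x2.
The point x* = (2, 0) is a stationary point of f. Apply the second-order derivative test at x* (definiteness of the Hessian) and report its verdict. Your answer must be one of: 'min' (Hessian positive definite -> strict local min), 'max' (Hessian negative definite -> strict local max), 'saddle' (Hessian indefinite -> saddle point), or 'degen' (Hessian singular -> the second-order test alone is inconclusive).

Compute the Hessian H = grad^2 f:
  H = [[-1, -3], [-3, -9]]
Verify stationarity: grad f(x*) = H x* + g = (0, 0).
Eigenvalues of H: -10, 0.
H has a zero eigenvalue (singular; negative semidefinite but not definite), so H is neither positive definite, negative definite, nor indefinite. The second-order test alone is inconclusive -> degen.
(Indeed, f is constant along the null direction of H through x*, so x* is not a strict local extremum.)

degen


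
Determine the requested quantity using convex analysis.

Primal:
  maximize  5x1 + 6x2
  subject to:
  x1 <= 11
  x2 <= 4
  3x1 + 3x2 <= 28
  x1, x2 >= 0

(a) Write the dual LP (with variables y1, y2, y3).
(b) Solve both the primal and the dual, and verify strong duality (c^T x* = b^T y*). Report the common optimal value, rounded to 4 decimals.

The standard primal-dual pair for 'max c^T x s.t. A x <= b, x >= 0' is:
  Dual:  min b^T y  s.t.  A^T y >= c,  y >= 0.

So the dual LP is:
  minimize  11y1 + 4y2 + 28y3
  subject to:
    y1 + 3y3 >= 5
    y2 + 3y3 >= 6
    y1, y2, y3 >= 0

Solving the primal: x* = (5.3333, 4).
  primal value c^T x* = 50.6667.
Solving the dual: y* = (0, 1, 1.6667).
  dual value b^T y* = 50.6667.
Strong duality: c^T x* = b^T y*. Confirmed.

50.6667


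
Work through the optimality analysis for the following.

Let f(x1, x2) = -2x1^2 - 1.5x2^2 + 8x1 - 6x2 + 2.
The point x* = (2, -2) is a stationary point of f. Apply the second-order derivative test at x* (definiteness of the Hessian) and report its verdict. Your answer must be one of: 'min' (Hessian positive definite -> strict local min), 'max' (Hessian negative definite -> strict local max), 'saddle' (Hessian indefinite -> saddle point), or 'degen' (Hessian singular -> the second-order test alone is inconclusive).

Compute the Hessian H = grad^2 f:
  H = [[-4, 0], [0, -3]]
Verify stationarity: grad f(x*) = H x* + g = (0, 0).
Eigenvalues of H: -4, -3.
Both eigenvalues < 0, so H is negative definite -> x* is a strict local max.

max


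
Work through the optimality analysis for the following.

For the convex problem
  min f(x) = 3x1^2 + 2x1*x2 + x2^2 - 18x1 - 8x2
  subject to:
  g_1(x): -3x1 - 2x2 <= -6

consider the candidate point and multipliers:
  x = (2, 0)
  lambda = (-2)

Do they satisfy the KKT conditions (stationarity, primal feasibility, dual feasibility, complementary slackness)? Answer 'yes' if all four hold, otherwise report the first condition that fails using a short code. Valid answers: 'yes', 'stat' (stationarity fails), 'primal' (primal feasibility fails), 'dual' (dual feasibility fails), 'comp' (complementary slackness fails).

Gradient of f: grad f(x) = Q x + c = (-6, -4)
Constraint values g_i(x) = a_i^T x - b_i:
  g_1((2, 0)) = 0
Stationarity residual: grad f(x) + sum_i lambda_i a_i = (0, 0)
  -> stationarity OK
Primal feasibility (all g_i <= 0): OK
Dual feasibility (all lambda_i >= 0): FAILS
Complementary slackness (lambda_i * g_i(x) = 0 for all i): OK

Verdict: the first failing condition is dual_feasibility -> dual.

dual


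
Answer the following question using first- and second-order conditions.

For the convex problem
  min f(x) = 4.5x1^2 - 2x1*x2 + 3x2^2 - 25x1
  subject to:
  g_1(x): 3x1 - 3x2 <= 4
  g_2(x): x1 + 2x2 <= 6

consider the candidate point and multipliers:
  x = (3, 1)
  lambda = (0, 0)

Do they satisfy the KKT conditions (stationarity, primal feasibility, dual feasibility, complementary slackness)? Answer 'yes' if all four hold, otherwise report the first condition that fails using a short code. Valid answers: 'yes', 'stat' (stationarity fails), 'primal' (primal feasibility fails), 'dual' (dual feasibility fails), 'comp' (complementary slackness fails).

Gradient of f: grad f(x) = Q x + c = (0, 0)
Constraint values g_i(x) = a_i^T x - b_i:
  g_1((3, 1)) = 2
  g_2((3, 1)) = -1
Stationarity residual: grad f(x) + sum_i lambda_i a_i = (0, 0)
  -> stationarity OK
Primal feasibility (all g_i <= 0): FAILS
Dual feasibility (all lambda_i >= 0): OK
Complementary slackness (lambda_i * g_i(x) = 0 for all i): OK

Verdict: the first failing condition is primal_feasibility -> primal.

primal


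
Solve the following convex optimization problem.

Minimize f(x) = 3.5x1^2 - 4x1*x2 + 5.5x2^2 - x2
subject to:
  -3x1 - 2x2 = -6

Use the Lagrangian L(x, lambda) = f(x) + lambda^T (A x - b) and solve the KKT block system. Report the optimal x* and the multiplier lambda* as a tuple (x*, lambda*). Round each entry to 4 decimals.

Form the Lagrangian:
  L(x, lambda) = (1/2) x^T Q x + c^T x + lambda^T (A x - b)
Stationarity (grad_x L = 0): Q x + c + A^T lambda = 0.
Primal feasibility: A x = b.

This gives the KKT block system:
  [ Q   A^T ] [ x     ]   [-c ]
  [ A    0  ] [ lambda ] = [ b ]

Solving the linear system:
  x*      = (1.3714, 0.9429)
  lambda* = (1.9429)
  f(x*)   = 5.3571

x* = (1.3714, 0.9429), lambda* = (1.9429)


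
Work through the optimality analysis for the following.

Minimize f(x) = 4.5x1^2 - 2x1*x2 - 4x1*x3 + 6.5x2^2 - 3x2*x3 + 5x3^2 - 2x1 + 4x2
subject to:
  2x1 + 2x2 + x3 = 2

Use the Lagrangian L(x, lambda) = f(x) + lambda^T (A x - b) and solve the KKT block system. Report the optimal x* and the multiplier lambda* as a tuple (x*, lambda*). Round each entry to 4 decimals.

Form the Lagrangian:
  L(x, lambda) = (1/2) x^T Q x + c^T x + lambda^T (A x - b)
Stationarity (grad_x L = 0): Q x + c + A^T lambda = 0.
Primal feasibility: A x = b.

This gives the KKT block system:
  [ Q   A^T ] [ x     ]   [-c ]
  [ A    0  ] [ lambda ] = [ b ]

Solving the linear system:
  x*      = (0.7009, 0.0855, 0.4274)
  lambda* = (-1.2137)
  f(x*)   = 0.6838

x* = (0.7009, 0.0855, 0.4274), lambda* = (-1.2137)


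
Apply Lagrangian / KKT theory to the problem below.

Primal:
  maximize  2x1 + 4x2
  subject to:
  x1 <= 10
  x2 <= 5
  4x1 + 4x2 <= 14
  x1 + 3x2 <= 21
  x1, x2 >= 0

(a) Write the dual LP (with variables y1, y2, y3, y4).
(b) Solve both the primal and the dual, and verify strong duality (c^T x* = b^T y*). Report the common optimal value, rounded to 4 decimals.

The standard primal-dual pair for 'max c^T x s.t. A x <= b, x >= 0' is:
  Dual:  min b^T y  s.t.  A^T y >= c,  y >= 0.

So the dual LP is:
  minimize  10y1 + 5y2 + 14y3 + 21y4
  subject to:
    y1 + 4y3 + y4 >= 2
    y2 + 4y3 + 3y4 >= 4
    y1, y2, y3, y4 >= 0

Solving the primal: x* = (0, 3.5).
  primal value c^T x* = 14.
Solving the dual: y* = (0, 0, 1, 0).
  dual value b^T y* = 14.
Strong duality: c^T x* = b^T y*. Confirmed.

14


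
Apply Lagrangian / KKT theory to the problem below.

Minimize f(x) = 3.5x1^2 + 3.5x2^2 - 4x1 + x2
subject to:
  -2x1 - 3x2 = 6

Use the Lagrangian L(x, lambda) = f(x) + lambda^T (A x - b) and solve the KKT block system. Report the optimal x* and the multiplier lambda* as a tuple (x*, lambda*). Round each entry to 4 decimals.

Form the Lagrangian:
  L(x, lambda) = (1/2) x^T Q x + c^T x + lambda^T (A x - b)
Stationarity (grad_x L = 0): Q x + c + A^T lambda = 0.
Primal feasibility: A x = b.

This gives the KKT block system:
  [ Q   A^T ] [ x     ]   [-c ]
  [ A    0  ] [ lambda ] = [ b ]

Solving the linear system:
  x*      = (-0.4615, -1.6923)
  lambda* = (-3.6154)
  f(x*)   = 10.9231

x* = (-0.4615, -1.6923), lambda* = (-3.6154)


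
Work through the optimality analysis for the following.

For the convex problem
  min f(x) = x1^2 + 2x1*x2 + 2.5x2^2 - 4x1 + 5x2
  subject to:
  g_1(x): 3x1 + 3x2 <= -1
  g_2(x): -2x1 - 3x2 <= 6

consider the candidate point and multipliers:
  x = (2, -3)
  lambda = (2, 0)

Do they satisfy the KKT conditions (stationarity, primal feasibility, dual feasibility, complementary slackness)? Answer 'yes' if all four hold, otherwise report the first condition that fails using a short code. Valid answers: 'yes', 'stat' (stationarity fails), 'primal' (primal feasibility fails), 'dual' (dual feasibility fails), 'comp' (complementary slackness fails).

Gradient of f: grad f(x) = Q x + c = (-6, -6)
Constraint values g_i(x) = a_i^T x - b_i:
  g_1((2, -3)) = -2
  g_2((2, -3)) = -1
Stationarity residual: grad f(x) + sum_i lambda_i a_i = (0, 0)
  -> stationarity OK
Primal feasibility (all g_i <= 0): OK
Dual feasibility (all lambda_i >= 0): OK
Complementary slackness (lambda_i * g_i(x) = 0 for all i): FAILS

Verdict: the first failing condition is complementary_slackness -> comp.

comp


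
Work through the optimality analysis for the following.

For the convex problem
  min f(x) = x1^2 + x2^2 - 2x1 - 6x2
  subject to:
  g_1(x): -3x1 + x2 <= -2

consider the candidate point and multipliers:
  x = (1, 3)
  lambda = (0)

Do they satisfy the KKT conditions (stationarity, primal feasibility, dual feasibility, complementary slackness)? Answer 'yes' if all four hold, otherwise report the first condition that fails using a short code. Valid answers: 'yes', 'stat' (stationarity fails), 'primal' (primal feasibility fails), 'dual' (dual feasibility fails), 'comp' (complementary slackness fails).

Gradient of f: grad f(x) = Q x + c = (0, 0)
Constraint values g_i(x) = a_i^T x - b_i:
  g_1((1, 3)) = 2
Stationarity residual: grad f(x) + sum_i lambda_i a_i = (0, 0)
  -> stationarity OK
Primal feasibility (all g_i <= 0): FAILS
Dual feasibility (all lambda_i >= 0): OK
Complementary slackness (lambda_i * g_i(x) = 0 for all i): OK

Verdict: the first failing condition is primal_feasibility -> primal.

primal


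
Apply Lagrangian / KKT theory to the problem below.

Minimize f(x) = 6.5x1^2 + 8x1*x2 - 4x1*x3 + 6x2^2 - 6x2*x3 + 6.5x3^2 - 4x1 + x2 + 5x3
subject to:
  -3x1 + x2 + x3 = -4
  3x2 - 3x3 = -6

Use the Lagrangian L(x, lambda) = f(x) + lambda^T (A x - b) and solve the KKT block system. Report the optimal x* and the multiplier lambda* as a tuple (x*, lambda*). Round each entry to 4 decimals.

Form the Lagrangian:
  L(x, lambda) = (1/2) x^T Q x + c^T x + lambda^T (A x - b)
Stationarity (grad_x L = 0): Q x + c + A^T lambda = 0.
Primal feasibility: A x = b.

This gives the KKT block system:
  [ Q   A^T ] [ x     ]   [-c ]
  [ A    0  ] [ lambda ] = [ b ]

Solving the linear system:
  x*      = (0.9677, -1.5484, 0.4516)
  lambda* = (-1.871, 4.8065)
  f(x*)   = 9.0968

x* = (0.9677, -1.5484, 0.4516), lambda* = (-1.871, 4.8065)


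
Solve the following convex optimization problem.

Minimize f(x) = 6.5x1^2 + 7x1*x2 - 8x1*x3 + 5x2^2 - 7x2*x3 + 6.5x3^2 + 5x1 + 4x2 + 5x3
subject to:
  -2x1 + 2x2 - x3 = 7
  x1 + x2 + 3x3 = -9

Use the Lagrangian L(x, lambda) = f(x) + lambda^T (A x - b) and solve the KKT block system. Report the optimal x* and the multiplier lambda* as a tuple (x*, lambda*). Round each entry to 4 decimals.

Form the Lagrangian:
  L(x, lambda) = (1/2) x^T Q x + c^T x + lambda^T (A x - b)
Stationarity (grad_x L = 0): Q x + c + A^T lambda = 0.
Primal feasibility: A x = b.

This gives the KKT block system:
  [ Q   A^T ] [ x     ]   [-c ]
  [ A    0  ] [ lambda ] = [ b ]

Solving the linear system:
  x*      = (-2.3104, 0.064, -2.2512)
  lambda* = (-2.7008, 1.1764)
  f(x*)   = 3.4706

x* = (-2.3104, 0.064, -2.2512), lambda* = (-2.7008, 1.1764)


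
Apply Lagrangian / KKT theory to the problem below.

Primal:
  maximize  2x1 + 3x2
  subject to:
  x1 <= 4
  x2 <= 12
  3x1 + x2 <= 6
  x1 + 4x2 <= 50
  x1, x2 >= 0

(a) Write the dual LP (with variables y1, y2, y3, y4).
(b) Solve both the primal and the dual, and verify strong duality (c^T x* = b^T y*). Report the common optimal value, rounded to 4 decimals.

The standard primal-dual pair for 'max c^T x s.t. A x <= b, x >= 0' is:
  Dual:  min b^T y  s.t.  A^T y >= c,  y >= 0.

So the dual LP is:
  minimize  4y1 + 12y2 + 6y3 + 50y4
  subject to:
    y1 + 3y3 + y4 >= 2
    y2 + y3 + 4y4 >= 3
    y1, y2, y3, y4 >= 0

Solving the primal: x* = (0, 6).
  primal value c^T x* = 18.
Solving the dual: y* = (0, 0, 3, 0).
  dual value b^T y* = 18.
Strong duality: c^T x* = b^T y*. Confirmed.

18


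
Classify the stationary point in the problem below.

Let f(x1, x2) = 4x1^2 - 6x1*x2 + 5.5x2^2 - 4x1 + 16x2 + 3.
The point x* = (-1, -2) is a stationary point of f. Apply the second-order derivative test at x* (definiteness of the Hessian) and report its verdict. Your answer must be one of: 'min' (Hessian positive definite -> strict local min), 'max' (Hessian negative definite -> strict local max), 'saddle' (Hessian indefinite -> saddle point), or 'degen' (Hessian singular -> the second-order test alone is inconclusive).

Compute the Hessian H = grad^2 f:
  H = [[8, -6], [-6, 11]]
Verify stationarity: grad f(x*) = H x* + g = (0, 0).
Eigenvalues of H: 3.3153, 15.6847.
Both eigenvalues > 0, so H is positive definite -> x* is a strict local min.

min


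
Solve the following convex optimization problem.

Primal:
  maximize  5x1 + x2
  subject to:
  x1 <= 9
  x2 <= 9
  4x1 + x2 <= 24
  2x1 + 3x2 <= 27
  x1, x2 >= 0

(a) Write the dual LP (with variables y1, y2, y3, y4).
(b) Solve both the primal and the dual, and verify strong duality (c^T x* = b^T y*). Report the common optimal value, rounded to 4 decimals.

The standard primal-dual pair for 'max c^T x s.t. A x <= b, x >= 0' is:
  Dual:  min b^T y  s.t.  A^T y >= c,  y >= 0.

So the dual LP is:
  minimize  9y1 + 9y2 + 24y3 + 27y4
  subject to:
    y1 + 4y3 + 2y4 >= 5
    y2 + y3 + 3y4 >= 1
    y1, y2, y3, y4 >= 0

Solving the primal: x* = (6, 0).
  primal value c^T x* = 30.
Solving the dual: y* = (0, 0, 1.25, 0).
  dual value b^T y* = 30.
Strong duality: c^T x* = b^T y*. Confirmed.

30


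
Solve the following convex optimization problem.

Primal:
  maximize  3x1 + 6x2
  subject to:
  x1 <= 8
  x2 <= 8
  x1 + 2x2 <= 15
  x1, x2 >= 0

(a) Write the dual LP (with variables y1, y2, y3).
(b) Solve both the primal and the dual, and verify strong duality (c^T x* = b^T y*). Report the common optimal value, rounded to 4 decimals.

The standard primal-dual pair for 'max c^T x s.t. A x <= b, x >= 0' is:
  Dual:  min b^T y  s.t.  A^T y >= c,  y >= 0.

So the dual LP is:
  minimize  8y1 + 8y2 + 15y3
  subject to:
    y1 + y3 >= 3
    y2 + 2y3 >= 6
    y1, y2, y3 >= 0

Solving the primal: x* = (0, 7.5).
  primal value c^T x* = 45.
Solving the dual: y* = (0, 0, 3).
  dual value b^T y* = 45.
Strong duality: c^T x* = b^T y*. Confirmed.

45


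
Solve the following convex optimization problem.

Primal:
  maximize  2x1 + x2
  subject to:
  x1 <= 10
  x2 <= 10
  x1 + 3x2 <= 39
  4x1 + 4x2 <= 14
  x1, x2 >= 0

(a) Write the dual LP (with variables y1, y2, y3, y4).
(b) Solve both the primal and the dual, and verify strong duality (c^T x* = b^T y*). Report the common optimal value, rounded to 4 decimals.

The standard primal-dual pair for 'max c^T x s.t. A x <= b, x >= 0' is:
  Dual:  min b^T y  s.t.  A^T y >= c,  y >= 0.

So the dual LP is:
  minimize  10y1 + 10y2 + 39y3 + 14y4
  subject to:
    y1 + y3 + 4y4 >= 2
    y2 + 3y3 + 4y4 >= 1
    y1, y2, y3, y4 >= 0

Solving the primal: x* = (3.5, 0).
  primal value c^T x* = 7.
Solving the dual: y* = (0, 0, 0, 0.5).
  dual value b^T y* = 7.
Strong duality: c^T x* = b^T y*. Confirmed.

7


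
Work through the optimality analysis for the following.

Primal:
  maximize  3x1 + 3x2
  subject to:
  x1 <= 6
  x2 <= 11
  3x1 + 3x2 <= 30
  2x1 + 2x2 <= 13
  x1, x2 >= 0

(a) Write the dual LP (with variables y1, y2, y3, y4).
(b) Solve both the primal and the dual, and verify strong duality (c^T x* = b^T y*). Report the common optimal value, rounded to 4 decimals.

The standard primal-dual pair for 'max c^T x s.t. A x <= b, x >= 0' is:
  Dual:  min b^T y  s.t.  A^T y >= c,  y >= 0.

So the dual LP is:
  minimize  6y1 + 11y2 + 30y3 + 13y4
  subject to:
    y1 + 3y3 + 2y4 >= 3
    y2 + 3y3 + 2y4 >= 3
    y1, y2, y3, y4 >= 0

Solving the primal: x* = (0, 6.5).
  primal value c^T x* = 19.5.
Solving the dual: y* = (0, 0, 0, 1.5).
  dual value b^T y* = 19.5.
Strong duality: c^T x* = b^T y*. Confirmed.

19.5
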